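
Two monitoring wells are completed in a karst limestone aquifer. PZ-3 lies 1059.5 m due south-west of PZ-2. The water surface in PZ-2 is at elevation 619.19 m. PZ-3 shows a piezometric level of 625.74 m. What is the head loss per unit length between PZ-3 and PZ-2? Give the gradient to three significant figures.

i ≈ 0.00618 m/m

Total head at PZ-2: h = 619.19 m (water level in the piezometer is the total head).
Total head at PZ-3: h = 625.74 m (water level in the piezometer is the total head).
Head difference: h(PZ-2) − h(PZ-3) = 619.19 − 625.74 = -6.55 m.
Hydraulic gradient: i = |Δh| / L = 6.55 / 1059.5 = 0.00618.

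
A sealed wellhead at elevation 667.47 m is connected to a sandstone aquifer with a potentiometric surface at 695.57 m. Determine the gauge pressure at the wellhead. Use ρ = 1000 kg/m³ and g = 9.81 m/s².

Head above the cap: Δh = 695.57 − 667.47 = 28.10 m.
P = ρgΔh = 1000 × 9.81 × 28.10 = 275661 Pa ≈ 276 kPa.

P ≈ 276 kPa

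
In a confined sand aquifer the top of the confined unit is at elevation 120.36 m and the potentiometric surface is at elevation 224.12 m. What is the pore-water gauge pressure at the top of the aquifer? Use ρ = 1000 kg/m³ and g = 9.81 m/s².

Pressure head at the aquifer top: ψ = h − z = 224.12 − 120.36 = 103.76 m.
P = ρgψ = 1000 × 9.81 × 103.76 = 1017886 Pa ≈ 1020 kPa.

P ≈ 1020 kPa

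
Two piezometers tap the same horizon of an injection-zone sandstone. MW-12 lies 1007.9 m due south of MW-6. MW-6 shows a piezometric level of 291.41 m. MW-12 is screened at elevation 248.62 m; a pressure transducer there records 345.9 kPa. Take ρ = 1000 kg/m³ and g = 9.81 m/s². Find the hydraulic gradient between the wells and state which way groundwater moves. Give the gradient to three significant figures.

i ≈ 0.00747; groundwater flows toward the south

Total head at MW-6: h = 291.41 m (water level in the piezometer is the total head).
Pressure head at MW-12: ψ = P/(ρg) = 345.9×1000 / (1000 × 9.81) = 35.26 m.
Total head at MW-12: h = z + ψ = 248.62 + 35.26 = 283.88 m.
Head difference: h(MW-6) − h(MW-12) = 291.41 − 283.88 = 7.53 m.
Hydraulic gradient: i = |Δh| / L = 7.53 / 1007.9 = 0.00747.
Flow is from higher to lower head: from MW-6 toward MW-12, i.e. toward the south.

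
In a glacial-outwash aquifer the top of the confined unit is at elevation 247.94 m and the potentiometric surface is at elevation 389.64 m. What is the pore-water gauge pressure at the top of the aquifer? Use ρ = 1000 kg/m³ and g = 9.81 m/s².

Pressure head at the aquifer top: ψ = h − z = 389.64 − 247.94 = 141.70 m.
P = ρgψ = 1000 × 9.81 × 141.70 = 1390077 Pa ≈ 1390 kPa.

P ≈ 1390 kPa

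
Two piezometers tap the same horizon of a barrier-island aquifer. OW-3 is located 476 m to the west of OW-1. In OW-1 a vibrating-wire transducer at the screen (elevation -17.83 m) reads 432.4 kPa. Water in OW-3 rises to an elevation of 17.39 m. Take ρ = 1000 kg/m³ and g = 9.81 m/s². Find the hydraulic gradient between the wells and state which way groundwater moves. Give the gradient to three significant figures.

i ≈ 0.0186; groundwater flows toward the west

Pressure head at OW-1: ψ = P/(ρg) = 432.4×1000 / (1000 × 9.81) = 44.08 m.
Total head at OW-1: h = z + ψ = -17.83 + 44.08 = 26.25 m.
Total head at OW-3: h = 17.39 m (water level in the piezometer is the total head).
Head difference: h(OW-1) − h(OW-3) = 26.25 − 17.39 = 8.86 m.
Hydraulic gradient: i = |Δh| / L = 8.86 / 476 = 0.0186.
Flow is from higher to lower head: from OW-1 toward OW-3, i.e. toward the west.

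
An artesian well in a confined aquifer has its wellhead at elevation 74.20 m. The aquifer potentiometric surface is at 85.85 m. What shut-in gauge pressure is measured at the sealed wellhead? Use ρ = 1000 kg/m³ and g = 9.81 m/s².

Head above the cap: Δh = 85.85 − 74.20 = 11.65 m.
P = ρgΔh = 1000 × 9.81 × 11.65 = 114286 Pa ≈ 114 kPa.

P ≈ 114 kPa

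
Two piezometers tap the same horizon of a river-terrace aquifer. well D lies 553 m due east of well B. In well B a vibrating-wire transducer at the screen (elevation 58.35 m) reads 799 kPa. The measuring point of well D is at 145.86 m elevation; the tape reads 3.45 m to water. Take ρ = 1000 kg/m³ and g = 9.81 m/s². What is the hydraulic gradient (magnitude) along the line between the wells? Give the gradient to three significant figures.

i ≈ 0.00472

Pressure head at well B: ψ = P/(ρg) = 799×1000 / (1000 × 9.81) = 81.45 m.
Total head at well B: h = z + ψ = 58.35 + 81.45 = 139.80 m.
Total head at well D: h = 145.86 − 3.45 = 142.41 m.
Head difference: h(well B) − h(well D) = 139.80 − 142.41 = -2.61 m.
Hydraulic gradient: i = |Δh| / L = 2.61 / 553 = 0.00472.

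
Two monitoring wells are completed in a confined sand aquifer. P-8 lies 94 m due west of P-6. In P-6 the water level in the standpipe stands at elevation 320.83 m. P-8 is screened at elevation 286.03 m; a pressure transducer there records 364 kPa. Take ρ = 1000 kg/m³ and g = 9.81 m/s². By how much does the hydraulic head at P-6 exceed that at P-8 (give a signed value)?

Δh ≈ -2.30 m

Total head at P-6: h = 320.83 m (water level in the piezometer is the total head).
Pressure head at P-8: ψ = P/(ρg) = 364×1000 / (1000 × 9.81) = 37.10 m.
Total head at P-8: h = z + ψ = 286.03 + 37.10 = 323.13 m.
Head difference: h(P-6) − h(P-8) = 320.83 − 323.13 = -2.30 m.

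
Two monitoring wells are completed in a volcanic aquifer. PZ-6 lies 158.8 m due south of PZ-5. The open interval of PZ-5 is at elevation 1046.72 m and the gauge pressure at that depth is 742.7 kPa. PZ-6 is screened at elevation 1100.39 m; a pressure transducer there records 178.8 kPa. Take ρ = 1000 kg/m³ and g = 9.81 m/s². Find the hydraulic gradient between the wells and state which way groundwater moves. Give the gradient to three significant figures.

i ≈ 0.0240; groundwater flows toward the south

Pressure head at PZ-5: ψ = P/(ρg) = 742.7×1000 / (1000 × 9.81) = 75.71 m.
Total head at PZ-5: h = z + ψ = 1046.72 + 75.71 = 1122.43 m.
Pressure head at PZ-6: ψ = P/(ρg) = 178.8×1000 / (1000 × 9.81) = 18.23 m.
Total head at PZ-6: h = z + ψ = 1100.39 + 18.23 = 1118.62 m.
Head difference: h(PZ-5) − h(PZ-6) = 1122.43 − 1118.62 = 3.81 m.
Hydraulic gradient: i = |Δh| / L = 3.81 / 158.8 = 0.0240.
Flow is from higher to lower head: from PZ-5 toward PZ-6, i.e. toward the south.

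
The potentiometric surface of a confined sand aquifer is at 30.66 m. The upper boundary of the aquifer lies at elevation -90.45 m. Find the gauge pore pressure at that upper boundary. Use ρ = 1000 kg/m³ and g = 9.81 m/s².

Pressure head at the aquifer top: ψ = h − z = 30.66 − (-90.45) = 121.11 m.
P = ρgψ = 1000 × 9.81 × 121.11 = 1188089 Pa ≈ 1190 kPa.

P ≈ 1190 kPa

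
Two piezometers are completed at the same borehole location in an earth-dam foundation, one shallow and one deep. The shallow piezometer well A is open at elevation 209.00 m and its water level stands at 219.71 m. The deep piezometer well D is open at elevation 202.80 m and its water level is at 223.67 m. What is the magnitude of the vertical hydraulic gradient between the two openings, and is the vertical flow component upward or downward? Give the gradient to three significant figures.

Total head at well A: h = 219.71 m (water level in the standpipe).
Total head at well D: h = 223.67 m.
Δh = h(well A) − h(well D) = 219.71 − 223.67 = -3.96 m.
Vertical separation Δz = 209.00 − 202.80 = 6.20 m.
|i_v| = |Δh| / Δz = 3.96 / 6.20 = 0.639.
Head is higher in the deep piezometer, so vertical flow is upward (discharge condition).

|i_v| ≈ 0.639; vertical flow is upward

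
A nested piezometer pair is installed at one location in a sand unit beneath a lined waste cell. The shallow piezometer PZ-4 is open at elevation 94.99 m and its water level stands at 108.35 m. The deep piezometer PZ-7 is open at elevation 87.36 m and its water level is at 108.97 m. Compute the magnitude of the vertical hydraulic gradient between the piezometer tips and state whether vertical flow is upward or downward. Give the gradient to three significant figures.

|i_v| ≈ 0.0813; vertical flow is upward

Total head at PZ-4: h = 108.35 m (water level in the standpipe).
Total head at PZ-7: h = 108.97 m.
Δh = h(PZ-4) − h(PZ-7) = 108.35 − 108.97 = -0.62 m.
Vertical separation Δz = 94.99 − 87.36 = 7.63 m.
|i_v| = |Δh| / Δz = 0.62 / 7.63 = 0.0813.
Head is higher in the deep piezometer, so vertical flow is upward (discharge condition).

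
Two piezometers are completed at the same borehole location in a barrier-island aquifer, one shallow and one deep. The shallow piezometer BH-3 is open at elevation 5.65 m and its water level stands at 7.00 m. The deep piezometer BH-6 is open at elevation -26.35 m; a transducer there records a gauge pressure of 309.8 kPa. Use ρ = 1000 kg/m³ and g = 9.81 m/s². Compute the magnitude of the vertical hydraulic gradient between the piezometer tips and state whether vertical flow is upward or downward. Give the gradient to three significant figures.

Total head at BH-3: h = 7.00 m (water level in the standpipe).
Pressure head at BH-6: ψ = P/(ρg) = 309.8×1000 / (1000 × 9.81) = 31.58 m.
Total head at BH-6: h = z + ψ = -26.35 + 31.58 = 5.23 m.
Δh = h(BH-3) − h(BH-6) = 7.00 − 5.23 = 1.77 m.
Vertical separation Δz = 5.65 − (-26.35) = 32.00 m.
|i_v| = |Δh| / Δz = 1.77 / 32.00 = 0.0553.
Head is higher in the shallow piezometer, so vertical flow is downward (recharge condition).

|i_v| ≈ 0.0553; vertical flow is downward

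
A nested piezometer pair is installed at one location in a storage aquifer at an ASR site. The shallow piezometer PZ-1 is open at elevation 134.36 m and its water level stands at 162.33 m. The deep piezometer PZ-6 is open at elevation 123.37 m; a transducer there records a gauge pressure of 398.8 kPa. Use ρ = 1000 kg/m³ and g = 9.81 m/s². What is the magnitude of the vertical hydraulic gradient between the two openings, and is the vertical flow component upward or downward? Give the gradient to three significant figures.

Total head at PZ-1: h = 162.33 m (water level in the standpipe).
Pressure head at PZ-6: ψ = P/(ρg) = 398.8×1000 / (1000 × 9.81) = 40.65 m.
Total head at PZ-6: h = z + ψ = 123.37 + 40.65 = 164.02 m.
Δh = h(PZ-1) − h(PZ-6) = 162.33 − 164.02 = -1.69 m.
Vertical separation Δz = 134.36 − 123.37 = 10.99 m.
|i_v| = |Δh| / Δz = 1.69 / 10.99 = 0.154.
Head is higher in the deep piezometer, so vertical flow is upward (discharge condition).

|i_v| ≈ 0.154; vertical flow is upward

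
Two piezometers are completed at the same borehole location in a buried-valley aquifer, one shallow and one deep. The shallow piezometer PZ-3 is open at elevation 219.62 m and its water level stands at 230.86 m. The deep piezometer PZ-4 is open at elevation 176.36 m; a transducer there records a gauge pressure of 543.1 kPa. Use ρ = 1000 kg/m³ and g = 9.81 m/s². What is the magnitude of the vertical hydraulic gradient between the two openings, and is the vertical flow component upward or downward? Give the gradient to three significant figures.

|i_v| ≈ 0.0199; vertical flow is upward

Total head at PZ-3: h = 230.86 m (water level in the standpipe).
Pressure head at PZ-4: ψ = P/(ρg) = 543.1×1000 / (1000 × 9.81) = 55.36 m.
Total head at PZ-4: h = z + ψ = 176.36 + 55.36 = 231.72 m.
Δh = h(PZ-3) − h(PZ-4) = 230.86 − 231.72 = -0.86 m.
Vertical separation Δz = 219.62 − 176.36 = 43.26 m.
|i_v| = |Δh| / Δz = 0.86 / 43.26 = 0.0199.
Head is higher in the deep piezometer, so vertical flow is upward (discharge condition).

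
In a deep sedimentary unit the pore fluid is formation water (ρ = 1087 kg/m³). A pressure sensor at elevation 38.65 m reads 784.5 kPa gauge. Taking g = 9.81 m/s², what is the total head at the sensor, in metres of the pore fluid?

ψ = P/(ρg) = 784.5×1000 / (1087 × 9.81) = 73.57 m.
h = z + ψ = 38.65 + 73.57 = 112.22 m.

h ≈ 112.22 m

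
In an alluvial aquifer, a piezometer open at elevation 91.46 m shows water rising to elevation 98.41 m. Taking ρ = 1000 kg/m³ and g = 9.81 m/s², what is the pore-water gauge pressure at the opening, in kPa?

P ≈ 68.2 kPa

Pressure head ψ = h − z = 98.41 − 91.46 = 6.95 m.
P = ρgψ = 1000 × 9.81 × 6.95 = 68180 Pa ≈ 68.2 kPa.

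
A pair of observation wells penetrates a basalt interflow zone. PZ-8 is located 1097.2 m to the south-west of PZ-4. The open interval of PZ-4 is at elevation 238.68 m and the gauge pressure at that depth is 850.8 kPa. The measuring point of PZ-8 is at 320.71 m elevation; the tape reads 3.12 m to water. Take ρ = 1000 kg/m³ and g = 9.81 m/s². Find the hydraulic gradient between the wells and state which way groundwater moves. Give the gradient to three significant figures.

Pressure head at PZ-4: ψ = P/(ρg) = 850.8×1000 / (1000 × 9.81) = 86.73 m.
Total head at PZ-4: h = z + ψ = 238.68 + 86.73 = 325.41 m.
Total head at PZ-8: h = 320.71 − 3.12 = 317.59 m.
Head difference: h(PZ-4) − h(PZ-8) = 325.41 − 317.59 = 7.82 m.
Hydraulic gradient: i = |Δh| / L = 7.82 / 1097.2 = 0.00713.
Flow is from higher to lower head: from PZ-4 toward PZ-8, i.e. toward the south-west.

i ≈ 0.00713; groundwater flows toward the south-west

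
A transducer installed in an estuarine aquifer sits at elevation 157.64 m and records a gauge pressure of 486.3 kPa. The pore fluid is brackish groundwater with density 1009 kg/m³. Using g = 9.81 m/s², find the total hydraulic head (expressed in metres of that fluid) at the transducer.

h ≈ 206.77 m

ψ = P/(ρg) = 486.3×1000 / (1009 × 9.81) = 49.13 m.
h = z + ψ = 157.64 + 49.13 = 206.77 m.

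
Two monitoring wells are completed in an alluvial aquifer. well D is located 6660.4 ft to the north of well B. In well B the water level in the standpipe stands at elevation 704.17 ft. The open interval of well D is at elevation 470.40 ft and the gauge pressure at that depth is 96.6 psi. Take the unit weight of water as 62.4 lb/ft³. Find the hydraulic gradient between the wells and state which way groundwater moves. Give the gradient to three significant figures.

Total head at well B: h = 704.17 ft (water level in the piezometer is the total head).
Pressure head at well D: ψ = 144·P/γ = 144 × 96.6 / 62.4 = 222.92 ft.
Total head at well D: h = z + ψ = 470.40 + 222.92 = 693.32 ft.
Head difference: h(well B) − h(well D) = 704.17 − 693.32 = 10.85 ft.
Hydraulic gradient: i = |Δh| / L = 10.85 / 6660.4 = 0.00163.
Flow is from higher to lower head: from well B toward well D, i.e. toward the north.

i ≈ 0.00163; groundwater flows toward the north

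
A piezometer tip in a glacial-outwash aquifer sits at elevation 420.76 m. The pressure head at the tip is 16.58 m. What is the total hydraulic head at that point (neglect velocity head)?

h = z + ψ = 420.76 + 16.58 = 437.34 m.

h ≈ 437.34 m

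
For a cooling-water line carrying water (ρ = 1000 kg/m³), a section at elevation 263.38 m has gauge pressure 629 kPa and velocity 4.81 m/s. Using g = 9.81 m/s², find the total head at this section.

Pressure head ψ = P/(ρg) = 629×1000 / (1000 × 9.81) = 64.12 m.
Velocity head = v²/(2g) = 4.81² / (2 × 9.81) = 1.179 m.
h = z + ψ + v²/(2g) = 263.38 + 64.12 + 1.179 = 328.68 m.

h ≈ 328.68 m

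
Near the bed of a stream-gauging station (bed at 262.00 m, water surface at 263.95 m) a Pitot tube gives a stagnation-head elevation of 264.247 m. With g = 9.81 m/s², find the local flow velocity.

v ≈ 2.41 m/s

Near the bed, under hydrostatic conditions, the piezometric head (z + ψ) equals the free-surface elevation, 263.95 m.
Velocity head = total − piezometric = 264.247 − 263.95 = 0.297 m.
v = √(2g·h_v) = √(2 × 9.81 × 0.297) = 2.41 m/s.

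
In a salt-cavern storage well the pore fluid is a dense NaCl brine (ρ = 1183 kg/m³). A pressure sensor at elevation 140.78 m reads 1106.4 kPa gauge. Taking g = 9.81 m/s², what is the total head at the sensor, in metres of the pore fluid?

h ≈ 236.12 m

ψ = P/(ρg) = 1106.4×1000 / (1183 × 9.81) = 95.34 m.
h = z + ψ = 140.78 + 95.34 = 236.12 m.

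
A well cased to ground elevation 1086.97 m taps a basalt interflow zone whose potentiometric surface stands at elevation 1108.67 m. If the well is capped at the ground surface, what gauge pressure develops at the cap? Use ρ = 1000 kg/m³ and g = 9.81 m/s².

Head above the cap: Δh = 1108.67 − 1086.97 = 21.70 m.
P = ρgΔh = 1000 × 9.81 × 21.70 = 212877 Pa ≈ 213 kPa.

P ≈ 213 kPa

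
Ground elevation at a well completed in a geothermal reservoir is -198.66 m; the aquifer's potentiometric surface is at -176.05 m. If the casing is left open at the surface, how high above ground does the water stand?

Water rises to the potentiometric surface, so the rise above ground = -176.05 − (-198.66) = 22.61 m.

≈ 22.61 m above ground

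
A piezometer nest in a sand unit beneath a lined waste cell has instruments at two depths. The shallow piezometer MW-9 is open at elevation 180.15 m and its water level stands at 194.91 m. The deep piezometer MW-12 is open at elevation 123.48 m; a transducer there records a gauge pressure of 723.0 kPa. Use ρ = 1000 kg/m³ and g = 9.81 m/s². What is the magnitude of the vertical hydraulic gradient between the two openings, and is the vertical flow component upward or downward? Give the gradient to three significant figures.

Total head at MW-9: h = 194.91 m (water level in the standpipe).
Pressure head at MW-12: ψ = P/(ρg) = 723.0×1000 / (1000 × 9.81) = 73.70 m.
Total head at MW-12: h = z + ψ = 123.48 + 73.70 = 197.18 m.
Δh = h(MW-9) − h(MW-12) = 194.91 − 197.18 = -2.27 m.
Vertical separation Δz = 180.15 − 123.48 = 56.67 m.
|i_v| = |Δh| / Δz = 2.27 / 56.67 = 0.0401.
Head is higher in the deep piezometer, so vertical flow is upward (discharge condition).

|i_v| ≈ 0.0401; vertical flow is upward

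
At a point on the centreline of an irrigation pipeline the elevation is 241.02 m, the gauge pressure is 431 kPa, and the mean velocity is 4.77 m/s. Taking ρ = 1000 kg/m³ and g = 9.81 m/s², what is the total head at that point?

h ≈ 286.11 m

Pressure head ψ = P/(ρg) = 431×1000 / (1000 × 9.81) = 43.93 m.
Velocity head = v²/(2g) = 4.77² / (2 × 9.81) = 1.160 m.
h = z + ψ + v²/(2g) = 241.02 + 43.93 + 1.160 = 286.11 m.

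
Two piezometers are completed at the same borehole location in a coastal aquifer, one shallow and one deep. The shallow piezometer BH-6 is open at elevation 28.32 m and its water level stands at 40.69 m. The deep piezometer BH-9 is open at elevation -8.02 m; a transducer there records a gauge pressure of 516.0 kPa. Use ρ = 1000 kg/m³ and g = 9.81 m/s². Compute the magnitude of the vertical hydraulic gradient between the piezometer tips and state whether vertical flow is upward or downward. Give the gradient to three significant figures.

|i_v| ≈ 0.107; vertical flow is upward

Total head at BH-6: h = 40.69 m (water level in the standpipe).
Pressure head at BH-9: ψ = P/(ρg) = 516.0×1000 / (1000 × 9.81) = 52.60 m.
Total head at BH-9: h = z + ψ = -8.02 + 52.60 = 44.58 m.
Δh = h(BH-6) − h(BH-9) = 40.69 − 44.58 = -3.89 m.
Vertical separation Δz = 28.32 − (-8.02) = 36.34 m.
|i_v| = |Δh| / Δz = 3.89 / 36.34 = 0.107.
Head is higher in the deep piezometer, so vertical flow is upward (discharge condition).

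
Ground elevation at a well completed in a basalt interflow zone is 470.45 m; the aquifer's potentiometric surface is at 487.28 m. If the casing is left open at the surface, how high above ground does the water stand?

≈ 16.83 m above ground

Water rises to the potentiometric surface, so the rise above ground = 487.28 − 470.45 = 16.83 m.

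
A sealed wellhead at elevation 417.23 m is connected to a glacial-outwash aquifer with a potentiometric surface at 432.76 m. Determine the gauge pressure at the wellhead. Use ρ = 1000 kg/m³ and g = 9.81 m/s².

P ≈ 152 kPa

Head above the cap: Δh = 432.76 − 417.23 = 15.53 m.
P = ρgΔh = 1000 × 9.81 × 15.53 = 152349 Pa ≈ 152 kPa.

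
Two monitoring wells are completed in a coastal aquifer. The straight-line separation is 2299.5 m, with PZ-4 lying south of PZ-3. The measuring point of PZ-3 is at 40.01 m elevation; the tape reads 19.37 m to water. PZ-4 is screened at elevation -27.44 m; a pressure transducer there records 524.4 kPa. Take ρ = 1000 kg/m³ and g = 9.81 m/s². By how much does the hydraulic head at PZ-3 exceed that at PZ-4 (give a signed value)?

Total head at PZ-3: h = 40.01 − 19.37 = 20.64 m.
Pressure head at PZ-4: ψ = P/(ρg) = 524.4×1000 / (1000 × 9.81) = 53.46 m.
Total head at PZ-4: h = z + ψ = -27.44 + 53.46 = 26.02 m.
Head difference: h(PZ-3) − h(PZ-4) = 20.64 − 26.02 = -5.38 m.

Δh ≈ -5.38 m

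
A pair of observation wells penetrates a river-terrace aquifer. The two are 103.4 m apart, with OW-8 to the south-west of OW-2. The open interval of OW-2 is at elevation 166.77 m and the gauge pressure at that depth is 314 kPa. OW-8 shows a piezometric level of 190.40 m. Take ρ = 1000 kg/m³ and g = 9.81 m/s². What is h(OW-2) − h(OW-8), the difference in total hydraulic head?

Δh ≈ 8.38 m

Pressure head at OW-2: ψ = P/(ρg) = 314×1000 / (1000 × 9.81) = 32.01 m.
Total head at OW-2: h = z + ψ = 166.77 + 32.01 = 198.78 m.
Total head at OW-8: h = 190.40 m (water level in the piezometer is the total head).
Head difference: h(OW-2) − h(OW-8) = 198.78 − 190.40 = 8.38 m.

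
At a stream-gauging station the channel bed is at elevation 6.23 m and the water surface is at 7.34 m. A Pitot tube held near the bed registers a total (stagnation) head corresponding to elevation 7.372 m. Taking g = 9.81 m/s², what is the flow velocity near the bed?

Near the bed, under hydrostatic conditions, the piezometric head (z + ψ) equals the free-surface elevation, 7.34 m.
Velocity head = total − piezometric = 7.372 − 7.34 = 0.032 m.
v = √(2g·h_v) = √(2 × 9.81 × 0.032) = 0.792 m/s.

v ≈ 0.792 m/s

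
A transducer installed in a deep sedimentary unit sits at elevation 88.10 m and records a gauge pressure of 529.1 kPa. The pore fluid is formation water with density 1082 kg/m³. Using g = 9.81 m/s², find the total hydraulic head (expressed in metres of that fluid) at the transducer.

h ≈ 137.95 m

ψ = P/(ρg) = 529.1×1000 / (1082 × 9.81) = 49.85 m.
h = z + ψ = 88.10 + 49.85 = 137.95 m.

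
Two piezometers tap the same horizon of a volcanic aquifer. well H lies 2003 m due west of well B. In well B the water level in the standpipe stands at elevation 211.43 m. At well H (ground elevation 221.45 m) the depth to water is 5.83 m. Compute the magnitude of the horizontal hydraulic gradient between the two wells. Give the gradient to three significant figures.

i ≈ 0.00209

Total head at well B: h = 211.43 m (water level in the piezometer is the total head).
Total head at well H: h = 221.45 − 5.83 = 215.62 m.
Head difference: h(well B) − h(well H) = 211.43 − 215.62 = -4.19 m.
Hydraulic gradient: i = |Δh| / L = 4.19 / 2003 = 0.00209.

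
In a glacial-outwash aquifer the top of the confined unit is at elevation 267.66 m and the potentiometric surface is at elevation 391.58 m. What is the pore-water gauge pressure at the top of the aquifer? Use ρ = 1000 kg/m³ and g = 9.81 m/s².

Pressure head at the aquifer top: ψ = h − z = 391.58 − 267.66 = 123.92 m.
P = ρgψ = 1000 × 9.81 × 123.92 = 1215655 Pa ≈ 1220 kPa.

P ≈ 1220 kPa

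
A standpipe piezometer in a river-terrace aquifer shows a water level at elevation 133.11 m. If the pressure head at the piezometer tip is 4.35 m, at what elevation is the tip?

z = h − ψ = 133.11 − 4.35 = 128.76 m.

z ≈ 128.76 m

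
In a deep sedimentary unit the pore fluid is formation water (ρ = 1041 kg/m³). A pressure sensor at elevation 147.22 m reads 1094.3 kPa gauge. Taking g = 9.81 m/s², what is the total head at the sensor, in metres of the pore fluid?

h ≈ 254.38 m

ψ = P/(ρg) = 1094.3×1000 / (1041 × 9.81) = 107.16 m.
h = z + ψ = 147.22 + 107.16 = 254.38 m.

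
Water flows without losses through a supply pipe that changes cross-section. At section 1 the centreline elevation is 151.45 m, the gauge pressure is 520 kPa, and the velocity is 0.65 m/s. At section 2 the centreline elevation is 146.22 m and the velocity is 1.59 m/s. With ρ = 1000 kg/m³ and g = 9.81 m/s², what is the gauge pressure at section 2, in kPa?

Pressure head at 1: ψ₁ = P₁/(ρg) = 520×1000 / (1000 × 9.81) = 53.01 m.
Velocity heads: v₁²/2g = 0.65²/19.62 = 0.022 m; v₂²/2g = 1.59²/19.62 = 0.129 m.
Total head H = z₁ + ψ₁ + v₁²/2g = 151.45 + 53.01 + 0.022 = 204.48 m.
ψ₂ = H − z₂ − v₂²/2g = 204.48 − 146.22 − 0.129 = 58.13 m.
P₂ = ρgψ₂ = 1000 × 9.81 × 58.13 ≈ 570 kPa.

P₂ ≈ 570 kPa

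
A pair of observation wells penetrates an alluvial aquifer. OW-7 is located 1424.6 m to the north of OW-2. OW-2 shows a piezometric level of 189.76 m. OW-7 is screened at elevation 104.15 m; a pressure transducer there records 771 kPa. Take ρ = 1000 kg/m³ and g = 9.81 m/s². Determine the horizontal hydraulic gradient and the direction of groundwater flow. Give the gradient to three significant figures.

i ≈ 0.00493; groundwater flows toward the north

Total head at OW-2: h = 189.76 m (water level in the piezometer is the total head).
Pressure head at OW-7: ψ = P/(ρg) = 771×1000 / (1000 × 9.81) = 78.59 m.
Total head at OW-7: h = z + ψ = 104.15 + 78.59 = 182.74 m.
Head difference: h(OW-2) − h(OW-7) = 189.76 − 182.74 = 7.02 m.
Hydraulic gradient: i = |Δh| / L = 7.02 / 1424.6 = 0.00493.
Flow is from higher to lower head: from OW-2 toward OW-7, i.e. toward the north.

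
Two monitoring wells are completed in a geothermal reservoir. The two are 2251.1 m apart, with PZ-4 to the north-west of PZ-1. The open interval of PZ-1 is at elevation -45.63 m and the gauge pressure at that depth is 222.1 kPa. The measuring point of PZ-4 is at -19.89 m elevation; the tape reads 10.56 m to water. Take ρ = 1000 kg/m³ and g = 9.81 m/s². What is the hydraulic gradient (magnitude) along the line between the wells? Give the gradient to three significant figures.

Pressure head at PZ-1: ψ = P/(ρg) = 222.1×1000 / (1000 × 9.81) = 22.64 m.
Total head at PZ-1: h = z + ψ = -45.63 + 22.64 = -22.99 m.
Total head at PZ-4: h = -19.89 − 10.56 = -30.45 m.
Head difference: h(PZ-1) − h(PZ-4) = -22.99 − (-30.45) = 7.46 m.
Hydraulic gradient: i = |Δh| / L = 7.46 / 2251.1 = 0.00331.

i ≈ 0.00331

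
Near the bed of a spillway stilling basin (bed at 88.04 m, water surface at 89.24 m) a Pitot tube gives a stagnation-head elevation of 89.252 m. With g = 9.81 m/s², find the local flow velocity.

Near the bed, under hydrostatic conditions, the piezometric head (z + ψ) equals the free-surface elevation, 89.24 m.
Velocity head = total − piezometric = 89.252 − 89.24 = 0.012 m.
v = √(2g·h_v) = √(2 × 9.81 × 0.012) = 0.485 m/s.

v ≈ 0.485 m/s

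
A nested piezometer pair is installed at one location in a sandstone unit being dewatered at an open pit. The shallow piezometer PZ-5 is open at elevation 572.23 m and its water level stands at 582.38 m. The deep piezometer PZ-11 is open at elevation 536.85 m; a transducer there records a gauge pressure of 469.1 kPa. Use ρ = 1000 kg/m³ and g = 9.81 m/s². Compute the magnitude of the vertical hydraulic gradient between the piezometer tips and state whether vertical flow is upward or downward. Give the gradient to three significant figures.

|i_v| ≈ 0.0647; vertical flow is upward

Total head at PZ-5: h = 582.38 m (water level in the standpipe).
Pressure head at PZ-11: ψ = P/(ρg) = 469.1×1000 / (1000 × 9.81) = 47.82 m.
Total head at PZ-11: h = z + ψ = 536.85 + 47.82 = 584.67 m.
Δh = h(PZ-5) − h(PZ-11) = 582.38 − 584.67 = -2.29 m.
Vertical separation Δz = 572.23 − 536.85 = 35.38 m.
|i_v| = |Δh| / Δz = 2.29 / 35.38 = 0.0647.
Head is higher in the deep piezometer, so vertical flow is upward (discharge condition).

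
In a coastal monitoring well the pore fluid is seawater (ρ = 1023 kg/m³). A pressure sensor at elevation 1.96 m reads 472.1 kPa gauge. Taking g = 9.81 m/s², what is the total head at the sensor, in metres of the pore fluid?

h ≈ 49.00 m

ψ = P/(ρg) = 472.1×1000 / (1023 × 9.81) = 47.04 m.
h = z + ψ = 1.96 + 47.04 = 49.00 m.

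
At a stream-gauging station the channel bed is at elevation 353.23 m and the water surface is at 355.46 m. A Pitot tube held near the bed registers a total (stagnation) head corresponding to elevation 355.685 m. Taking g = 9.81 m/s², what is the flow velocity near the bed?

v ≈ 2.10 m/s

Near the bed, under hydrostatic conditions, the piezometric head (z + ψ) equals the free-surface elevation, 355.46 m.
Velocity head = total − piezometric = 355.685 − 355.46 = 0.225 m.
v = √(2g·h_v) = √(2 × 9.81 × 0.225) = 2.10 m/s.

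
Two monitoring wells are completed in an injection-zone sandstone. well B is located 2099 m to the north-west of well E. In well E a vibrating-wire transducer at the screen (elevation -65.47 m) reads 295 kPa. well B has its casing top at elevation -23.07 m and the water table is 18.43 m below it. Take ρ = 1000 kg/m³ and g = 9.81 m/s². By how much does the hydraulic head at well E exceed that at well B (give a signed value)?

Pressure head at well E: ψ = P/(ρg) = 295×1000 / (1000 × 9.81) = 30.07 m.
Total head at well E: h = z + ψ = -65.47 + 30.07 = -35.40 m.
Total head at well B: h = -23.07 − 18.43 = -41.50 m.
Head difference: h(well E) − h(well B) = -35.40 − (-41.50) = 6.10 m.

Δh ≈ 6.10 m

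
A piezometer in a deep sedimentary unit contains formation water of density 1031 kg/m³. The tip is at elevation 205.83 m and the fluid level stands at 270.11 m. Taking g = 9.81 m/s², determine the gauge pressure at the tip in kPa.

Pressure head ψ = h − z = 270.11 − 205.83 = 64.28 m.
P = ρgψ = 1031 × 9.81 × 64.28 = 650135 Pa ≈ 650 kPa.

P ≈ 650 kPa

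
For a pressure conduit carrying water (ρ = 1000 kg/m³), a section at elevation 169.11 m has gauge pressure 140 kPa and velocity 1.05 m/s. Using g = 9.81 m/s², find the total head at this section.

Pressure head ψ = P/(ρg) = 140×1000 / (1000 × 9.81) = 14.27 m.
Velocity head = v²/(2g) = 1.05² / (2 × 9.81) = 0.056 m.
h = z + ψ + v²/(2g) = 169.11 + 14.27 + 0.056 = 183.44 m.

h ≈ 183.44 m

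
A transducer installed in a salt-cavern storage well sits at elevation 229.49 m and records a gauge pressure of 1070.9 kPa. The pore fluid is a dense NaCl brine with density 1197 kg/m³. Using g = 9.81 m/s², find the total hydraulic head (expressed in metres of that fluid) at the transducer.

h ≈ 320.69 m

ψ = P/(ρg) = 1070.9×1000 / (1197 × 9.81) = 91.20 m.
h = z + ψ = 229.49 + 91.20 = 320.69 m.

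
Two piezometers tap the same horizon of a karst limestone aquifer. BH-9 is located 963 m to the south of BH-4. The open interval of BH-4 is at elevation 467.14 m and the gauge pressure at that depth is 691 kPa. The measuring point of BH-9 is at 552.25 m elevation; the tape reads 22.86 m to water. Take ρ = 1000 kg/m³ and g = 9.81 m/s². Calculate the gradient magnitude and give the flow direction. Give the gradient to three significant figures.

i ≈ 0.00850; groundwater flows toward the south

Pressure head at BH-4: ψ = P/(ρg) = 691×1000 / (1000 × 9.81) = 70.44 m.
Total head at BH-4: h = z + ψ = 467.14 + 70.44 = 537.58 m.
Total head at BH-9: h = 552.25 − 22.86 = 529.39 m.
Head difference: h(BH-4) − h(BH-9) = 537.58 − 529.39 = 8.19 m.
Hydraulic gradient: i = |Δh| / L = 8.19 / 963 = 0.00850.
Flow is from higher to lower head: from BH-4 toward BH-9, i.e. toward the south.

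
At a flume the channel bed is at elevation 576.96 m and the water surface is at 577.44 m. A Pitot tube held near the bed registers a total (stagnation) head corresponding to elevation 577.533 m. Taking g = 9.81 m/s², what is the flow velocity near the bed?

v ≈ 1.35 m/s

Near the bed, under hydrostatic conditions, the piezometric head (z + ψ) equals the free-surface elevation, 577.44 m.
Velocity head = total − piezometric = 577.533 − 577.44 = 0.093 m.
v = √(2g·h_v) = √(2 × 9.81 × 0.093) = 1.35 m/s.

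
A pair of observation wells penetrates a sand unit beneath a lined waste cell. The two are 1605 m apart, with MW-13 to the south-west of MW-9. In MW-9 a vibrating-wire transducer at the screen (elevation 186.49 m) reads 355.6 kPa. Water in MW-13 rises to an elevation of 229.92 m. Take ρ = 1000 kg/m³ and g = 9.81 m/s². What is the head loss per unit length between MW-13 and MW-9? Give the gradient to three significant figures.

i ≈ 0.00447 m/m

Pressure head at MW-9: ψ = P/(ρg) = 355.6×1000 / (1000 × 9.81) = 36.25 m.
Total head at MW-9: h = z + ψ = 186.49 + 36.25 = 222.74 m.
Total head at MW-13: h = 229.92 m (water level in the piezometer is the total head).
Head difference: h(MW-9) − h(MW-13) = 222.74 − 229.92 = -7.18 m.
Hydraulic gradient: i = |Δh| / L = 7.18 / 1605 = 0.00447.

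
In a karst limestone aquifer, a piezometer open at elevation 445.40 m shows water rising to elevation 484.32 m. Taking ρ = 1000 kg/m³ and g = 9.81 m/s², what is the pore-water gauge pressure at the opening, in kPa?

P ≈ 382 kPa

Pressure head ψ = h − z = 484.32 − 445.40 = 38.92 m.
P = ρgψ = 1000 × 9.81 × 38.92 = 381805 Pa ≈ 382 kPa.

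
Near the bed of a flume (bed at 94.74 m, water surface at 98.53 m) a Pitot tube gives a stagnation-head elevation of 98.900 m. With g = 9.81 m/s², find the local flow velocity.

Near the bed, under hydrostatic conditions, the piezometric head (z + ψ) equals the free-surface elevation, 98.53 m.
Velocity head = total − piezometric = 98.900 − 98.53 = 0.370 m.
v = √(2g·h_v) = √(2 × 9.81 × 0.370) = 2.69 m/s.

v ≈ 2.69 m/s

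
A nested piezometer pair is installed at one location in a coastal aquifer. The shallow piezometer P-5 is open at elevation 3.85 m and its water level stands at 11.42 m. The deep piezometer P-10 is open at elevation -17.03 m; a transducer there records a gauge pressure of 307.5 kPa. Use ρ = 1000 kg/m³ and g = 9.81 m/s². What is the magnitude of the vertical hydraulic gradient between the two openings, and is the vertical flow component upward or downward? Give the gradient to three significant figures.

Total head at P-5: h = 11.42 m (water level in the standpipe).
Pressure head at P-10: ψ = P/(ρg) = 307.5×1000 / (1000 × 9.81) = 31.35 m.
Total head at P-10: h = z + ψ = -17.03 + 31.35 = 14.32 m.
Δh = h(P-5) − h(P-10) = 11.42 − 14.32 = -2.90 m.
Vertical separation Δz = 3.85 − (-17.03) = 20.88 m.
|i_v| = |Δh| / Δz = 2.90 / 20.88 = 0.139.
Head is higher in the deep piezometer, so vertical flow is upward (discharge condition).

|i_v| ≈ 0.139; vertical flow is upward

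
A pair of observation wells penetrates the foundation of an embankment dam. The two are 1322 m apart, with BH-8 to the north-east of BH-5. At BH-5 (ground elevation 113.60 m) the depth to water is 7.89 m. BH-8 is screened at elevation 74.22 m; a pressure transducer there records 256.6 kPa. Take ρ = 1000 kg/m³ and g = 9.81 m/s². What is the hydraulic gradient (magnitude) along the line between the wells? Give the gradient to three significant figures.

Total head at BH-5: h = 113.60 − 7.89 = 105.71 m.
Pressure head at BH-8: ψ = P/(ρg) = 256.6×1000 / (1000 × 9.81) = 26.16 m.
Total head at BH-8: h = z + ψ = 74.22 + 26.16 = 100.38 m.
Head difference: h(BH-5) − h(BH-8) = 105.71 − 100.38 = 5.33 m.
Hydraulic gradient: i = |Δh| / L = 5.33 / 1322 = 0.00403.

i ≈ 0.00403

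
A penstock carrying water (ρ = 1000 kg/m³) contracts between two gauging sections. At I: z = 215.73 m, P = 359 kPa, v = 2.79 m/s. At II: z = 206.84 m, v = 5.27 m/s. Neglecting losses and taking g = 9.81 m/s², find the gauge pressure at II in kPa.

Pressure head at I: ψ₁ = P₁/(ρg) = 359×1000 / (1000 × 9.81) = 36.60 m.
Velocity heads: v₁²/2g = 2.79²/19.62 = 0.397 m; v₂²/2g = 5.27²/19.62 = 1.416 m.
Total head H = z₁ + ψ₁ + v₁²/2g = 215.73 + 36.60 + 0.397 = 252.73 m.
ψ₂ = H − z₂ − v₂²/2g = 252.73 − 206.84 − 1.416 = 44.47 m.
P₂ = ρgψ₂ = 1000 × 9.81 × 44.47 ≈ 436 kPa.

P₂ ≈ 436 kPa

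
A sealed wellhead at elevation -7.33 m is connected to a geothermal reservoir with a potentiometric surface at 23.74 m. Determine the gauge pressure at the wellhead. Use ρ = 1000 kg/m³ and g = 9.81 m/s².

P ≈ 305 kPa

Head above the cap: Δh = 23.74 − (-7.33) = 31.07 m.
P = ρgΔh = 1000 × 9.81 × 31.07 = 304797 Pa ≈ 305 kPa.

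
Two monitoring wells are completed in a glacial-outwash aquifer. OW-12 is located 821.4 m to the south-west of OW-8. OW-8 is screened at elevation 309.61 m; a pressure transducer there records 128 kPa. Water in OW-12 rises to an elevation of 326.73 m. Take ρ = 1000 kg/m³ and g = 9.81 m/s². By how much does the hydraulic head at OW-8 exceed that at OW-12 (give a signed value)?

Δh ≈ -4.07 m

Pressure head at OW-8: ψ = P/(ρg) = 128×1000 / (1000 × 9.81) = 13.05 m.
Total head at OW-8: h = z + ψ = 309.61 + 13.05 = 322.66 m.
Total head at OW-12: h = 326.73 m (water level in the piezometer is the total head).
Head difference: h(OW-8) − h(OW-12) = 322.66 − 326.73 = -4.07 m.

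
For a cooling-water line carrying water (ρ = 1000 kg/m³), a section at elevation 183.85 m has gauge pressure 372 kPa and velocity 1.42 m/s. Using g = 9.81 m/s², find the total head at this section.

Pressure head ψ = P/(ρg) = 372×1000 / (1000 × 9.81) = 37.92 m.
Velocity head = v²/(2g) = 1.42² / (2 × 9.81) = 0.103 m.
h = z + ψ + v²/(2g) = 183.85 + 37.92 + 0.103 = 221.87 m.

h ≈ 221.87 m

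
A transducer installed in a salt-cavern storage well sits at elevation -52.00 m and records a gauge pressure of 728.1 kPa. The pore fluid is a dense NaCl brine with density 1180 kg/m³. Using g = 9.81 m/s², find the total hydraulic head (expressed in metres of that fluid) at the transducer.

ψ = P/(ρg) = 728.1×1000 / (1180 × 9.81) = 62.90 m.
h = z + ψ = -52.00 + 62.90 = 10.90 m.

h ≈ 10.90 m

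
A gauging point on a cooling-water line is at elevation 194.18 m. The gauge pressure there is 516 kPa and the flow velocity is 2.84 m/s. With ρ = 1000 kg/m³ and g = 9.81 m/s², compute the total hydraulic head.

h ≈ 247.19 m

Pressure head ψ = P/(ρg) = 516×1000 / (1000 × 9.81) = 52.60 m.
Velocity head = v²/(2g) = 2.84² / (2 × 9.81) = 0.411 m.
h = z + ψ + v²/(2g) = 194.18 + 52.60 + 0.411 = 247.19 m.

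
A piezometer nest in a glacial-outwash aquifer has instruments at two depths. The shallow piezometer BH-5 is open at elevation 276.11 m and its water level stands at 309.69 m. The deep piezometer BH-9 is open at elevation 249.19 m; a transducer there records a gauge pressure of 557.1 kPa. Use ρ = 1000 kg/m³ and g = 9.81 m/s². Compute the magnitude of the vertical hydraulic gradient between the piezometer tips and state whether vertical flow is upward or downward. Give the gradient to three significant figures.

Total head at BH-5: h = 309.69 m (water level in the standpipe).
Pressure head at BH-9: ψ = P/(ρg) = 557.1×1000 / (1000 × 9.81) = 56.79 m.
Total head at BH-9: h = z + ψ = 249.19 + 56.79 = 305.98 m.
Δh = h(BH-5) − h(BH-9) = 309.69 − 305.98 = 3.71 m.
Vertical separation Δz = 276.11 − 249.19 = 26.92 m.
|i_v| = |Δh| / Δz = 3.71 / 26.92 = 0.138.
Head is higher in the shallow piezometer, so vertical flow is downward (recharge condition).

|i_v| ≈ 0.138; vertical flow is downward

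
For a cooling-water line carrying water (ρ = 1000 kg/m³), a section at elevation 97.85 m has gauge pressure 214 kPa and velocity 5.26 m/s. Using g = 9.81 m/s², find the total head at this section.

h ≈ 121.07 m

Pressure head ψ = P/(ρg) = 214×1000 / (1000 × 9.81) = 21.81 m.
Velocity head = v²/(2g) = 5.26² / (2 × 9.81) = 1.410 m.
h = z + ψ + v²/(2g) = 97.85 + 21.81 + 1.410 = 121.07 m.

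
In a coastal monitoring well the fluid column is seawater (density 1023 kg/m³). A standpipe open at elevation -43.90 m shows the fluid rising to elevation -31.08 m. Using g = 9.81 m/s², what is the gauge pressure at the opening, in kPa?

P ≈ 129 kPa

Pressure head ψ = h − z = -31.08 − (-43.90) = 12.82 m.
P = ρgψ = 1023 × 9.81 × 12.82 = 128657 Pa ≈ 129 kPa.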